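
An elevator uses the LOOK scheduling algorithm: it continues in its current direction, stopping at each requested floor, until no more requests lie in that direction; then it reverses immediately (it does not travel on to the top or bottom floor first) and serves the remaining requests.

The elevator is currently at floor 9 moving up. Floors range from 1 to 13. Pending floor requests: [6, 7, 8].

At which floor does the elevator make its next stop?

Current floor: 9, direction: up
Requests above: []
Requests below: [6, 7, 8]
Moving up but no requests above → reverse; nearest below is max([6, 7, 8]) = 8

Answer: 8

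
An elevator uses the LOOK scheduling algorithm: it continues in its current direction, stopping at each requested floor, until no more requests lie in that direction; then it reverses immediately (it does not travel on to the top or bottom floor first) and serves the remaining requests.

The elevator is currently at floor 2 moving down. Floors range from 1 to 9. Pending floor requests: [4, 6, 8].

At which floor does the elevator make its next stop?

Current floor: 2, direction: down
Requests above: [4, 6, 8]
Requests below: []
Moving down but no requests below → reverse; nearest above is min([4, 6, 8]) = 4

Answer: 4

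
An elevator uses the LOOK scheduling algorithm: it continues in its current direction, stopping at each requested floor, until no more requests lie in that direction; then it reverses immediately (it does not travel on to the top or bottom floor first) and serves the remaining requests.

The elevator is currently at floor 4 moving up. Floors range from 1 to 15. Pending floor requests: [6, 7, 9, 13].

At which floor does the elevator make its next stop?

Answer: 6

Derivation:
Current floor: 4, direction: up
Requests above: [6, 7, 9, 13]
Requests below: []
Moving up and requests lie above → nearest above is min([6, 7, 9, 13]) = 6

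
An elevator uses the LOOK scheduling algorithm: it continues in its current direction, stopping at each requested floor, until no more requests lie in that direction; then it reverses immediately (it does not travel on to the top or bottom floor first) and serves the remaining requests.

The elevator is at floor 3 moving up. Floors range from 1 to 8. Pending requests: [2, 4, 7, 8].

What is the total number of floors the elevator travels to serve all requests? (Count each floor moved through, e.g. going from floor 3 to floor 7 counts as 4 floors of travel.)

Start at floor 3 moving up, LOOK stop order: [4, 7, 8, 2]
  3 → 4: |4-3| = 1, total = 1
  4 → 7: |7-4| = 3, total = 4
  7 → 8: |8-7| = 1, total = 5
  8 → 2: |2-8| = 6, total = 11

Answer: 11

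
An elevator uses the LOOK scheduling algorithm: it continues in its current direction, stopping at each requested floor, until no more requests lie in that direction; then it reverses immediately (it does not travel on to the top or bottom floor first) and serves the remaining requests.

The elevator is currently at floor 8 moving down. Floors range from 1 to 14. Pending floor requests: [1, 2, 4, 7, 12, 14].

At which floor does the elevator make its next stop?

Answer: 7

Derivation:
Current floor: 8, direction: down
Requests above: [12, 14]
Requests below: [1, 2, 4, 7]
Moving down and requests lie below → nearest below is max([1, 2, 4, 7]) = 7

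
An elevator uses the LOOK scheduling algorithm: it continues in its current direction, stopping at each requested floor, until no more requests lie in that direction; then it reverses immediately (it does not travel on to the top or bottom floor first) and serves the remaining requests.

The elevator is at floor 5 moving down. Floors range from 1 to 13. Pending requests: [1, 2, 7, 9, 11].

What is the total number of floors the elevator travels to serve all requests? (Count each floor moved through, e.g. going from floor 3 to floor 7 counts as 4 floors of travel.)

Start at floor 5 moving down, LOOK stop order: [2, 1, 7, 9, 11]
  5 → 2: |2-5| = 3, total = 3
  2 → 1: |1-2| = 1, total = 4
  1 → 7: |7-1| = 6, total = 10
  7 → 9: |9-7| = 2, total = 12
  9 → 11: |11-9| = 2, total = 14

Answer: 14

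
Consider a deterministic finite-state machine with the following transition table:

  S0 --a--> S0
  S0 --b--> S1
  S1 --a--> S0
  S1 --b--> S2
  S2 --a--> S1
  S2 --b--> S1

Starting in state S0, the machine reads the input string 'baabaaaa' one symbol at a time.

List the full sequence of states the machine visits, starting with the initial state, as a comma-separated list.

Start: S0
  read 'b': S0 --b--> S1
  read 'a': S1 --a--> S0
  read 'a': S0 --a--> S0
  read 'b': S0 --b--> S1
  read 'a': S1 --a--> S0
  read 'a': S0 --a--> S0
  read 'a': S0 --a--> S0
  read 'a': S0 --a--> S0

Answer: S0, S1, S0, S0, S1, S0, S0, S0, S0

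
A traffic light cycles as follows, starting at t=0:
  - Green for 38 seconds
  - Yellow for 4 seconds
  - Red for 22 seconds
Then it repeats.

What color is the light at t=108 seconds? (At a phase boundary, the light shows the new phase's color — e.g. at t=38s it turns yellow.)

Answer: red

Derivation:
Cycle length = 38 + 4 + 22 = 64s
t = 108, phase_t = 108 mod 64 = 44
44 >= 42 → RED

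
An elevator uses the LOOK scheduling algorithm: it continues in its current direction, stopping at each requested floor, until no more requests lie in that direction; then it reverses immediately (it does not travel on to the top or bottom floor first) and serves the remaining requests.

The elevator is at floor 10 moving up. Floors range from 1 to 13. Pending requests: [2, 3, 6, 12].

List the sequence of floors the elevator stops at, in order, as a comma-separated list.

Current: 10, moving UP
Serve above first (ascending): [12]
Then reverse, serve below (descending): [6, 3, 2]

Answer: 12, 6, 3, 2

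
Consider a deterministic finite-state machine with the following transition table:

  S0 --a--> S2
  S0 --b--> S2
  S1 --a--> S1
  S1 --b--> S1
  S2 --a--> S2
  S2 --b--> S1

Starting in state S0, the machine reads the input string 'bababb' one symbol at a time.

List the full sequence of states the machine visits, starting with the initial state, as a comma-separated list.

Start: S0
  read 'b': S0 --b--> S2
  read 'a': S2 --a--> S2
  read 'b': S2 --b--> S1
  read 'a': S1 --a--> S1
  read 'b': S1 --b--> S1
  read 'b': S1 --b--> S1

Answer: S0, S2, S2, S1, S1, S1, S1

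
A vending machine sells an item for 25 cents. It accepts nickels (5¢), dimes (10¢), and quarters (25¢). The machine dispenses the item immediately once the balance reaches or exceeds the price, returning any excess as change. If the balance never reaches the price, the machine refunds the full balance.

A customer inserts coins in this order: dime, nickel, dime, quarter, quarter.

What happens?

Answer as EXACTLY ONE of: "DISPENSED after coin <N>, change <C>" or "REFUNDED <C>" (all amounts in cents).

Answer: DISPENSED after coin 3, change 0

Derivation:
Price: 25¢
Coin 1 (dime, 10¢): balance = 10¢
Coin 2 (nickel, 5¢): balance = 15¢
Coin 3 (dime, 10¢): balance = 25¢
  → balance >= price → DISPENSE, change = 25 - 25 = 0¢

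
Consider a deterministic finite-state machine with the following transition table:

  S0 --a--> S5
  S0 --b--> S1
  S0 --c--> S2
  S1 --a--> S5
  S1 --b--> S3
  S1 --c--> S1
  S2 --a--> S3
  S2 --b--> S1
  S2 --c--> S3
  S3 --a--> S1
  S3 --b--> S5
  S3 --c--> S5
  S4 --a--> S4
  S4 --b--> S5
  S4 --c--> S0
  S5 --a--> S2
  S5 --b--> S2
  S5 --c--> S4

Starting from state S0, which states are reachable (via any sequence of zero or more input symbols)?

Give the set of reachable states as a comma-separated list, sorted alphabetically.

BFS from S0:
  visit S0: S0--a-->S5 (new), S0--b-->S1 (new), S0--c-->S2 (new)
  visit S5: S5--a-->S2 (seen), S5--b-->S2 (seen), S5--c-->S4 (new)
  visit S1: S1--a-->S5 (seen), S1--b-->S3 (new), S1--c-->S1 (seen)
  visit S2: S2--a-->S3 (seen), S2--b-->S1 (seen), S2--c-->S3 (seen)
  visit S4: S4--a-->S4 (seen), S4--b-->S5 (seen), S4--c-->S0 (seen)
  visit S3: S3--a-->S1 (seen), S3--b-->S5 (seen), S3--c-->S5 (seen)

Answer: S0, S1, S2, S3, S4, S5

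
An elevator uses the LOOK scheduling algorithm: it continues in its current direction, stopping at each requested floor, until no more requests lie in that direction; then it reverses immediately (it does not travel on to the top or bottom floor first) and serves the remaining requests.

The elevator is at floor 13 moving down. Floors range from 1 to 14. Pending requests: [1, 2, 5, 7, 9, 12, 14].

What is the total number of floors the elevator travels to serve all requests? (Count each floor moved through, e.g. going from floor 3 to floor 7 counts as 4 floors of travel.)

Start at floor 13 moving down, LOOK stop order: [12, 9, 7, 5, 2, 1, 14]
  13 → 12: |12-13| = 1, total = 1
  12 → 9: |9-12| = 3, total = 4
  9 → 7: |7-9| = 2, total = 6
  7 → 5: |5-7| = 2, total = 8
  5 → 2: |2-5| = 3, total = 11
  2 → 1: |1-2| = 1, total = 12
  1 → 14: |14-1| = 13, total = 25

Answer: 25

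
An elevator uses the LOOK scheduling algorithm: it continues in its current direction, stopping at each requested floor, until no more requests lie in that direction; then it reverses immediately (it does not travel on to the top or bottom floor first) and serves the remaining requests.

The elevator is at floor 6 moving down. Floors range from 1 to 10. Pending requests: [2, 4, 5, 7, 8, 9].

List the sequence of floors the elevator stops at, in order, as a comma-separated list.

Answer: 5, 4, 2, 7, 8, 9

Derivation:
Current: 6, moving DOWN
Serve below first (descending): [5, 4, 2]
Then reverse, serve above (ascending): [7, 8, 9]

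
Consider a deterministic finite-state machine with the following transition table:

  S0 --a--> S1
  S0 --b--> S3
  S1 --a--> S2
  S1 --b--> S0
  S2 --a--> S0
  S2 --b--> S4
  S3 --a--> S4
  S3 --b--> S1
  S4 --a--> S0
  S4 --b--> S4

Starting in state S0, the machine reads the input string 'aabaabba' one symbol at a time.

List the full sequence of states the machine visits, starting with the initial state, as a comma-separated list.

Answer: S0, S1, S2, S4, S0, S1, S0, S3, S4

Derivation:
Start: S0
  read 'a': S0 --a--> S1
  read 'a': S1 --a--> S2
  read 'b': S2 --b--> S4
  read 'a': S4 --a--> S0
  read 'a': S0 --a--> S1
  read 'b': S1 --b--> S0
  read 'b': S0 --b--> S3
  read 'a': S3 --a--> S4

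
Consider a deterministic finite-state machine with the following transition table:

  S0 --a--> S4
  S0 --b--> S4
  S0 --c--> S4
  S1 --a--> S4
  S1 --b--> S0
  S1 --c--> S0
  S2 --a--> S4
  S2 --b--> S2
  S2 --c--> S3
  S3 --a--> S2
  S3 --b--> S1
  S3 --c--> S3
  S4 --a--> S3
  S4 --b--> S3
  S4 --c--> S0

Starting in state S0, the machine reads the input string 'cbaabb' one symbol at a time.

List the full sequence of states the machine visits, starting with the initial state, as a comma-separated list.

Answer: S0, S4, S3, S2, S4, S3, S1

Derivation:
Start: S0
  read 'c': S0 --c--> S4
  read 'b': S4 --b--> S3
  read 'a': S3 --a--> S2
  read 'a': S2 --a--> S4
  read 'b': S4 --b--> S3
  read 'b': S3 --b--> S1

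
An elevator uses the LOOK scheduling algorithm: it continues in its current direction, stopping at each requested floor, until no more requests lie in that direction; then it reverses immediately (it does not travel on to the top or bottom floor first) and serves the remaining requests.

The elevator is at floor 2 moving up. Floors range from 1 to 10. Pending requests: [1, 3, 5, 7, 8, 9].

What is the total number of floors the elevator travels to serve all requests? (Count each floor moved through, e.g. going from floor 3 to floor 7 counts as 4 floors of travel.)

Start at floor 2 moving up, LOOK stop order: [3, 5, 7, 8, 9, 1]
  2 → 3: |3-2| = 1, total = 1
  3 → 5: |5-3| = 2, total = 3
  5 → 7: |7-5| = 2, total = 5
  7 → 8: |8-7| = 1, total = 6
  8 → 9: |9-8| = 1, total = 7
  9 → 1: |1-9| = 8, total = 15

Answer: 15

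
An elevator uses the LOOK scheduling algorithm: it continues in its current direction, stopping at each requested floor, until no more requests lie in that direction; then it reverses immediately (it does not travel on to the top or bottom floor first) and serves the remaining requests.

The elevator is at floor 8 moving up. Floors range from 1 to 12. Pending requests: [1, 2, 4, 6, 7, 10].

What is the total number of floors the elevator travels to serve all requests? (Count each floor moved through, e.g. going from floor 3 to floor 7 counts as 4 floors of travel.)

Start at floor 8 moving up, LOOK stop order: [10, 7, 6, 4, 2, 1]
  8 → 10: |10-8| = 2, total = 2
  10 → 7: |7-10| = 3, total = 5
  7 → 6: |6-7| = 1, total = 6
  6 → 4: |4-6| = 2, total = 8
  4 → 2: |2-4| = 2, total = 10
  2 → 1: |1-2| = 1, total = 11

Answer: 11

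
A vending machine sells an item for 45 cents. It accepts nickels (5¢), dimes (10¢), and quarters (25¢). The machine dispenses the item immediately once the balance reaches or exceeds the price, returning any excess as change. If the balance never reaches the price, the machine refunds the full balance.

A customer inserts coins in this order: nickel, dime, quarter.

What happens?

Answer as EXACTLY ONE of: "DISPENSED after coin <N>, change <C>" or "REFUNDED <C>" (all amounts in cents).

Answer: REFUNDED 40

Derivation:
Price: 45¢
Coin 1 (nickel, 5¢): balance = 5¢
Coin 2 (dime, 10¢): balance = 15¢
Coin 3 (quarter, 25¢): balance = 40¢
All coins inserted, balance 40¢ < price 45¢ → REFUND 40¢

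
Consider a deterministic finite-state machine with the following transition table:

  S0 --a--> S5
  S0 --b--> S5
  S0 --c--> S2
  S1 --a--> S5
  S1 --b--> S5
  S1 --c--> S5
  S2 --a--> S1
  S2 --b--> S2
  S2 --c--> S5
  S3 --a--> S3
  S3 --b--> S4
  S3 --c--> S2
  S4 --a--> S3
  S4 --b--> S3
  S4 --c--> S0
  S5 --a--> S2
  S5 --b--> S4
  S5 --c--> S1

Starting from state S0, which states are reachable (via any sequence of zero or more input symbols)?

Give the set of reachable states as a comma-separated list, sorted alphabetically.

Answer: S0, S1, S2, S3, S4, S5

Derivation:
BFS from S0:
  visit S0: S0--a-->S5 (new), S0--b-->S5 (seen), S0--c-->S2 (new)
  visit S5: S5--a-->S2 (seen), S5--b-->S4 (new), S5--c-->S1 (new)
  visit S2: S2--a-->S1 (seen), S2--b-->S2 (seen), S2--c-->S5 (seen)
  visit S4: S4--a-->S3 (new), S4--b-->S3 (seen), S4--c-->S0 (seen)
  visit S1: S1--a-->S5 (seen), S1--b-->S5 (seen), S1--c-->S5 (seen)
  visit S3: S3--a-->S3 (seen), S3--b-->S4 (seen), S3--c-->S2 (seen)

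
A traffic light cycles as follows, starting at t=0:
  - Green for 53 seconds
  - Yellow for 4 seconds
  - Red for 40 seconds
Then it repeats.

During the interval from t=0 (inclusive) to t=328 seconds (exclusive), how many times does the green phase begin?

Cycle = 53+4+40 = 97s
green phase starts at t = k*97 + 0 for k=0,1,2,...
Need k*97+0 < 328 → k < 3.381
k ∈ {0, ..., 3} → 4 starts

Answer: 4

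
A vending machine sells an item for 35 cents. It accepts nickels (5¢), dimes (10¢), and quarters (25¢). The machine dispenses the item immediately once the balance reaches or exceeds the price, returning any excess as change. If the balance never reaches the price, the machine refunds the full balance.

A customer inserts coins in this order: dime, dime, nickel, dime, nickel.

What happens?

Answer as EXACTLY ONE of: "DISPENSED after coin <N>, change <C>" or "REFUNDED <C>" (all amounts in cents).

Answer: DISPENSED after coin 4, change 0

Derivation:
Price: 35¢
Coin 1 (dime, 10¢): balance = 10¢
Coin 2 (dime, 10¢): balance = 20¢
Coin 3 (nickel, 5¢): balance = 25¢
Coin 4 (dime, 10¢): balance = 35¢
  → balance >= price → DISPENSE, change = 35 - 35 = 0¢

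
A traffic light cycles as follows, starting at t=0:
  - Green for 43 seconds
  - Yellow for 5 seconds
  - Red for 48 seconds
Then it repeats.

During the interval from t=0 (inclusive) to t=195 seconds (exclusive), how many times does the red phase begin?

Answer: 2

Derivation:
Cycle = 43+5+48 = 96s
red phase starts at t = k*96 + 48 for k=0,1,2,...
Need k*96+48 < 195 → k < 1.531
k ∈ {0, ..., 1} → 2 starts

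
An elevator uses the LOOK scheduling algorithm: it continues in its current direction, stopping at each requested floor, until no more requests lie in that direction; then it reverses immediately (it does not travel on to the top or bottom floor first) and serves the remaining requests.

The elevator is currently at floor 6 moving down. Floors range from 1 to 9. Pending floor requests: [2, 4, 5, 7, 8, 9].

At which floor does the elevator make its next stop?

Current floor: 6, direction: down
Requests above: [7, 8, 9]
Requests below: [2, 4, 5]
Moving down and requests lie below → nearest below is max([2, 4, 5]) = 5

Answer: 5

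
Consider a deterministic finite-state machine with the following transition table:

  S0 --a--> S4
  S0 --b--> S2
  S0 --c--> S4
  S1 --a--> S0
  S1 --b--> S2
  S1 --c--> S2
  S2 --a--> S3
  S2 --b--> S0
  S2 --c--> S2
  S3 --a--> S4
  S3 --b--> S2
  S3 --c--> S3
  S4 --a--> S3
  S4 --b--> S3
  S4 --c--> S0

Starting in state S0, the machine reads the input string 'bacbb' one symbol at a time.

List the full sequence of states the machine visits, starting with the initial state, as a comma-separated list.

Answer: S0, S2, S3, S3, S2, S0

Derivation:
Start: S0
  read 'b': S0 --b--> S2
  read 'a': S2 --a--> S3
  read 'c': S3 --c--> S3
  read 'b': S3 --b--> S2
  read 'b': S2 --b--> S0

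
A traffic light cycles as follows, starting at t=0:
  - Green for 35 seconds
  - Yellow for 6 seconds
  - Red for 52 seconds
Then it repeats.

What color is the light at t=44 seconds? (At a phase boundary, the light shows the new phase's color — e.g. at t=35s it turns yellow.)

Cycle length = 35 + 6 + 52 = 93s
t = 44, phase_t = 44 mod 93 = 44
44 >= 41 → RED

Answer: red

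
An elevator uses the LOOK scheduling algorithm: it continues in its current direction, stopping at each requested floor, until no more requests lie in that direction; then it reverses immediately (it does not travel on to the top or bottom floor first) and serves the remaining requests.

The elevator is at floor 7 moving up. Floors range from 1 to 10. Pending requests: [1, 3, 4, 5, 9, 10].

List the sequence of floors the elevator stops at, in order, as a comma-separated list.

Current: 7, moving UP
Serve above first (ascending): [9, 10]
Then reverse, serve below (descending): [5, 4, 3, 1]

Answer: 9, 10, 5, 4, 3, 1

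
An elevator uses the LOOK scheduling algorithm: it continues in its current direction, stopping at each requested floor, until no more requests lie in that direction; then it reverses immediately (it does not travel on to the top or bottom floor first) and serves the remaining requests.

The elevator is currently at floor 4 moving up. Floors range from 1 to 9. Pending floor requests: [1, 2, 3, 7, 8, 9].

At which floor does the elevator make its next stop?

Answer: 7

Derivation:
Current floor: 4, direction: up
Requests above: [7, 8, 9]
Requests below: [1, 2, 3]
Moving up and requests lie above → nearest above is min([7, 8, 9]) = 7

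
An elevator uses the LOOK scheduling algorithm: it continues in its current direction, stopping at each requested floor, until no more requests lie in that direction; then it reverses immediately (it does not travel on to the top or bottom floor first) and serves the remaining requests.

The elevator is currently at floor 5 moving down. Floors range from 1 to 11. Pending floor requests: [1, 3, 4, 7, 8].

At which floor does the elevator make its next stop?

Answer: 4

Derivation:
Current floor: 5, direction: down
Requests above: [7, 8]
Requests below: [1, 3, 4]
Moving down and requests lie below → nearest below is max([1, 3, 4]) = 4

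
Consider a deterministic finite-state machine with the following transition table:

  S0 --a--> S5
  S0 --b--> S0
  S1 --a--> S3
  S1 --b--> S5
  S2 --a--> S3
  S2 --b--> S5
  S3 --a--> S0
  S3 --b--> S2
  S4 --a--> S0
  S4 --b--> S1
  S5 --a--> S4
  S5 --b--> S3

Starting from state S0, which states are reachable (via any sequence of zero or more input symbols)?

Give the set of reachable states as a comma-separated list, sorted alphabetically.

Answer: S0, S1, S2, S3, S4, S5

Derivation:
BFS from S0:
  visit S0: S0--a-->S5 (new), S0--b-->S0 (seen)
  visit S5: S5--a-->S4 (new), S5--b-->S3 (new)
  visit S4: S4--a-->S0 (seen), S4--b-->S1 (new)
  visit S3: S3--a-->S0 (seen), S3--b-->S2 (new)
  visit S1: S1--a-->S3 (seen), S1--b-->S5 (seen)
  visit S2: S2--a-->S3 (seen), S2--b-->S5 (seen)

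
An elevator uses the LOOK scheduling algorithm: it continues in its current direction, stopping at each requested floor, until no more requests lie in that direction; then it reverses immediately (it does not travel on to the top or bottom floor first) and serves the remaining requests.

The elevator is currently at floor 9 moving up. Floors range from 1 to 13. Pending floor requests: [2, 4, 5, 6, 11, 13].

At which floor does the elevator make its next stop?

Answer: 11

Derivation:
Current floor: 9, direction: up
Requests above: [11, 13]
Requests below: [2, 4, 5, 6]
Moving up and requests lie above → nearest above is min([11, 13]) = 11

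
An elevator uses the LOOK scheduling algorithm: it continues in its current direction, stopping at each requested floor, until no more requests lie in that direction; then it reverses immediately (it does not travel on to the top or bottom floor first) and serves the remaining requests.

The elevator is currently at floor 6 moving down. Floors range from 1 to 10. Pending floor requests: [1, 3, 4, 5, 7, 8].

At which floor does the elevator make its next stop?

Answer: 5

Derivation:
Current floor: 6, direction: down
Requests above: [7, 8]
Requests below: [1, 3, 4, 5]
Moving down and requests lie below → nearest below is max([1, 3, 4, 5]) = 5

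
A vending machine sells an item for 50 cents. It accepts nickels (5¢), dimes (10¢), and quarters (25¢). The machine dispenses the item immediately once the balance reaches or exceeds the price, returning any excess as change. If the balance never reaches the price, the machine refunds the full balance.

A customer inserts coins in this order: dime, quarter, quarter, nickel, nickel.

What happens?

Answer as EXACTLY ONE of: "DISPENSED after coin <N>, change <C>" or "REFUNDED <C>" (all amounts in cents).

Answer: DISPENSED after coin 3, change 10

Derivation:
Price: 50¢
Coin 1 (dime, 10¢): balance = 10¢
Coin 2 (quarter, 25¢): balance = 35¢
Coin 3 (quarter, 25¢): balance = 60¢
  → balance >= price → DISPENSE, change = 60 - 50 = 10¢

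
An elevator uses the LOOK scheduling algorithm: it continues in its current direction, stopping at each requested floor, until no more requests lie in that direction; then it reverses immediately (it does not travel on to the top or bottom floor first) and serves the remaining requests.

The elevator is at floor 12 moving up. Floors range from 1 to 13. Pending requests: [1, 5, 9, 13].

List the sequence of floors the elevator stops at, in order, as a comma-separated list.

Answer: 13, 9, 5, 1

Derivation:
Current: 12, moving UP
Serve above first (ascending): [13]
Then reverse, serve below (descending): [9, 5, 1]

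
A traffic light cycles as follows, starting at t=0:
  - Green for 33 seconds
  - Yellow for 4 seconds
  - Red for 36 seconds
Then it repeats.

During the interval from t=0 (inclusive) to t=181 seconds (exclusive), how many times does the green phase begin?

Cycle = 33+4+36 = 73s
green phase starts at t = k*73 + 0 for k=0,1,2,...
Need k*73+0 < 181 → k < 2.479
k ∈ {0, ..., 2} → 3 starts

Answer: 3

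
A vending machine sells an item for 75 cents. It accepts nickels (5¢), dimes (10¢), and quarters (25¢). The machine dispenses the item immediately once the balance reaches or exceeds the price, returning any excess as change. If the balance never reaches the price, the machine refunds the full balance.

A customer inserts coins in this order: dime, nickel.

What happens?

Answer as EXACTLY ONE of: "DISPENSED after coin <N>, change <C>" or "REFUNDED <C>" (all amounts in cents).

Price: 75¢
Coin 1 (dime, 10¢): balance = 10¢
Coin 2 (nickel, 5¢): balance = 15¢
All coins inserted, balance 15¢ < price 75¢ → REFUND 15¢

Answer: REFUNDED 15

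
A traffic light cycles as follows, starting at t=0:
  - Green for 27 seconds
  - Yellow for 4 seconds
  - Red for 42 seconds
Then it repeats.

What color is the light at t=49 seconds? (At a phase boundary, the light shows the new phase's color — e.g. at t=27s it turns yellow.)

Cycle length = 27 + 4 + 42 = 73s
t = 49, phase_t = 49 mod 73 = 49
49 >= 31 → RED

Answer: red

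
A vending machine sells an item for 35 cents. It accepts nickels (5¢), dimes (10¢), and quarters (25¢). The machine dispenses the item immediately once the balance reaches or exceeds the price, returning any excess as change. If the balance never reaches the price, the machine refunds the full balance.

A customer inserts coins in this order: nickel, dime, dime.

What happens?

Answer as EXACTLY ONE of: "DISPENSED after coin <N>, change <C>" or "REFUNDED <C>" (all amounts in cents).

Answer: REFUNDED 25

Derivation:
Price: 35¢
Coin 1 (nickel, 5¢): balance = 5¢
Coin 2 (dime, 10¢): balance = 15¢
Coin 3 (dime, 10¢): balance = 25¢
All coins inserted, balance 25¢ < price 35¢ → REFUND 25¢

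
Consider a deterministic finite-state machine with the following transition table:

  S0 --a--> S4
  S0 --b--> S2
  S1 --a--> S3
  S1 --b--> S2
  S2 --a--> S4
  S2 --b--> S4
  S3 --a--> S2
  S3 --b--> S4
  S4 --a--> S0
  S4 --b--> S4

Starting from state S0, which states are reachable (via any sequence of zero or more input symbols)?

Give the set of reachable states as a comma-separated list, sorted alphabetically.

Answer: S0, S2, S4

Derivation:
BFS from S0:
  visit S0: S0--a-->S4 (new), S0--b-->S2 (new)
  visit S4: S4--a-->S0 (seen), S4--b-->S4 (seen)
  visit S2: S2--a-->S4 (seen), S2--b-->S4 (seen)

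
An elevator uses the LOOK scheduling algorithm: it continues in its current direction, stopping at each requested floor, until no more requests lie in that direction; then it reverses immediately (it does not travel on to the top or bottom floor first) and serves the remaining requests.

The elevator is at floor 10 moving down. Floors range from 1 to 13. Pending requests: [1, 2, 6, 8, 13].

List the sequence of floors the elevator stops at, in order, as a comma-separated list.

Answer: 8, 6, 2, 1, 13

Derivation:
Current: 10, moving DOWN
Serve below first (descending): [8, 6, 2, 1]
Then reverse, serve above (ascending): [13]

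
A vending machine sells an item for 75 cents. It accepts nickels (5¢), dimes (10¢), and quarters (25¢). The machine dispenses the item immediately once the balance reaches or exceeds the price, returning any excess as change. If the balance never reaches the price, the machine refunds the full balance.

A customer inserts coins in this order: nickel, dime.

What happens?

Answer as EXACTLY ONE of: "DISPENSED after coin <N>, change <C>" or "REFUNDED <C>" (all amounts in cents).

Price: 75¢
Coin 1 (nickel, 5¢): balance = 5¢
Coin 2 (dime, 10¢): balance = 15¢
All coins inserted, balance 15¢ < price 75¢ → REFUND 15¢

Answer: REFUNDED 15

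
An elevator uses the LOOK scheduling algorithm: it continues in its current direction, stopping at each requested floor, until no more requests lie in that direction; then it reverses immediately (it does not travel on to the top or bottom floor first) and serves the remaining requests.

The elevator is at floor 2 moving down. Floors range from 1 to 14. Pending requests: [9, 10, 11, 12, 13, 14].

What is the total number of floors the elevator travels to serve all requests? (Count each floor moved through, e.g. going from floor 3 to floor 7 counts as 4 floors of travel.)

Start at floor 2 moving down, LOOK stop order: [9, 10, 11, 12, 13, 14]
  2 → 9: |9-2| = 7, total = 7
  9 → 10: |10-9| = 1, total = 8
  10 → 11: |11-10| = 1, total = 9
  11 → 12: |12-11| = 1, total = 10
  12 → 13: |13-12| = 1, total = 11
  13 → 14: |14-13| = 1, total = 12

Answer: 12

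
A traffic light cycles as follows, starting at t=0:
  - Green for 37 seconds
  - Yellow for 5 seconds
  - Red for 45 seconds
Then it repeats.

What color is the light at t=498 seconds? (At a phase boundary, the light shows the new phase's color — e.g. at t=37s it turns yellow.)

Cycle length = 37 + 5 + 45 = 87s
t = 498, phase_t = 498 mod 87 = 63
63 >= 42 → RED

Answer: red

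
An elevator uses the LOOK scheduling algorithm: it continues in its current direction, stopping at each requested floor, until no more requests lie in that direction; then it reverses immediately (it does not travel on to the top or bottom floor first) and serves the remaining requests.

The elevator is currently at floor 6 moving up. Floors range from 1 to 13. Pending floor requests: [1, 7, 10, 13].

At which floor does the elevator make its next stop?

Answer: 7

Derivation:
Current floor: 6, direction: up
Requests above: [7, 10, 13]
Requests below: [1]
Moving up and requests lie above → nearest above is min([7, 10, 13]) = 7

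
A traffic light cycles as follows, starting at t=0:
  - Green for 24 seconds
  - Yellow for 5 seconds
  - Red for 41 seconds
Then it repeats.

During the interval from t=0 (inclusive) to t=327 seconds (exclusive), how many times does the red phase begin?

Answer: 5

Derivation:
Cycle = 24+5+41 = 70s
red phase starts at t = k*70 + 29 for k=0,1,2,...
Need k*70+29 < 327 → k < 4.257
k ∈ {0, ..., 4} → 5 starts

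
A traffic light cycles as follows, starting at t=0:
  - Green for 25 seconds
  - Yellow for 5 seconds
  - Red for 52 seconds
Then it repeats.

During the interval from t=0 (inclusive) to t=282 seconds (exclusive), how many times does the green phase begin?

Cycle = 25+5+52 = 82s
green phase starts at t = k*82 + 0 for k=0,1,2,...
Need k*82+0 < 282 → k < 3.439
k ∈ {0, ..., 3} → 4 starts

Answer: 4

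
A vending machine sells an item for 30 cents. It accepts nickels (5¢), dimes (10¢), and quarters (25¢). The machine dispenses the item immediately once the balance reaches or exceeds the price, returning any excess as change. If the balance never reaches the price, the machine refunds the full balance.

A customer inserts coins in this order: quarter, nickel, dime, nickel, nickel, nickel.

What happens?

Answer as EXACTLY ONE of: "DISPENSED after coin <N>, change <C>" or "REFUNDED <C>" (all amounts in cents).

Price: 30¢
Coin 1 (quarter, 25¢): balance = 25¢
Coin 2 (nickel, 5¢): balance = 30¢
  → balance >= price → DISPENSE, change = 30 - 30 = 0¢

Answer: DISPENSED after coin 2, change 0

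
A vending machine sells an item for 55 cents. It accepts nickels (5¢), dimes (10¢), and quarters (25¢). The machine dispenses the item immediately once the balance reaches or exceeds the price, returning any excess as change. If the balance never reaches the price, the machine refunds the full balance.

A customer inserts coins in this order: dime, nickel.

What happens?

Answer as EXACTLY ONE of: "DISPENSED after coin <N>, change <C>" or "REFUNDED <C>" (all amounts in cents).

Price: 55¢
Coin 1 (dime, 10¢): balance = 10¢
Coin 2 (nickel, 5¢): balance = 15¢
All coins inserted, balance 15¢ < price 55¢ → REFUND 15¢

Answer: REFUNDED 15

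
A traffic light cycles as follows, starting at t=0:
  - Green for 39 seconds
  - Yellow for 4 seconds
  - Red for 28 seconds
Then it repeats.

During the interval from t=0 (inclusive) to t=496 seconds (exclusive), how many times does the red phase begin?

Answer: 7

Derivation:
Cycle = 39+4+28 = 71s
red phase starts at t = k*71 + 43 for k=0,1,2,...
Need k*71+43 < 496 → k < 6.380
k ∈ {0, ..., 6} → 7 starts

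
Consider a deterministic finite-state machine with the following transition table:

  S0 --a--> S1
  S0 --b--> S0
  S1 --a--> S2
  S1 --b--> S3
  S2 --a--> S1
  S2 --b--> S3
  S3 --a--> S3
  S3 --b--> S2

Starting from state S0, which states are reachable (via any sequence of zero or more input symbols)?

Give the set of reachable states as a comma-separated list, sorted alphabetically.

BFS from S0:
  visit S0: S0--a-->S1 (new), S0--b-->S0 (seen)
  visit S1: S1--a-->S2 (new), S1--b-->S3 (new)
  visit S2: S2--a-->S1 (seen), S2--b-->S3 (seen)
  visit S3: S3--a-->S3 (seen), S3--b-->S2 (seen)

Answer: S0, S1, S2, S3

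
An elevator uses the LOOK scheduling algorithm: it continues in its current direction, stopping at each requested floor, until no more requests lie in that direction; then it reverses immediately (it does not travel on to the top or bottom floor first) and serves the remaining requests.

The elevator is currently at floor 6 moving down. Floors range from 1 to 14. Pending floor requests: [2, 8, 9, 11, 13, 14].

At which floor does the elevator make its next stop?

Answer: 2

Derivation:
Current floor: 6, direction: down
Requests above: [8, 9, 11, 13, 14]
Requests below: [2]
Moving down and requests lie below → nearest below is max([2]) = 2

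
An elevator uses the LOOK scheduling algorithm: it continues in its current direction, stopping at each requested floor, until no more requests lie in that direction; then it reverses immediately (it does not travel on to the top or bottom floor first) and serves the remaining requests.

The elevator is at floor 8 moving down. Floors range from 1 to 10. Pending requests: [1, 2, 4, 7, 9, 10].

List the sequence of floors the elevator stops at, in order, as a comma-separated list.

Current: 8, moving DOWN
Serve below first (descending): [7, 4, 2, 1]
Then reverse, serve above (ascending): [9, 10]

Answer: 7, 4, 2, 1, 9, 10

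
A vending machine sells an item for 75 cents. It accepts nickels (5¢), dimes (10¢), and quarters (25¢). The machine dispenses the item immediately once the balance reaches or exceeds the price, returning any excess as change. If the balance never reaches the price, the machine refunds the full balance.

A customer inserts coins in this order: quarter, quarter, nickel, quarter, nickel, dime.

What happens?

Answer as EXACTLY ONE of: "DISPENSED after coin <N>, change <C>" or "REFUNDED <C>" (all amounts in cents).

Answer: DISPENSED after coin 4, change 5

Derivation:
Price: 75¢
Coin 1 (quarter, 25¢): balance = 25¢
Coin 2 (quarter, 25¢): balance = 50¢
Coin 3 (nickel, 5¢): balance = 55¢
Coin 4 (quarter, 25¢): balance = 80¢
  → balance >= price → DISPENSE, change = 80 - 75 = 5¢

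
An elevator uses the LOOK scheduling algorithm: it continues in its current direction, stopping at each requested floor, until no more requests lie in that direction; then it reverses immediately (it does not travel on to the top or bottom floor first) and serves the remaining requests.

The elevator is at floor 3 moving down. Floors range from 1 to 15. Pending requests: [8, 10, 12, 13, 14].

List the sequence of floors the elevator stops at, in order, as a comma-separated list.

Answer: 8, 10, 12, 13, 14

Derivation:
Current: 3, moving DOWN
Serve below first (descending): []
Then reverse, serve above (ascending): [8, 10, 12, 13, 14]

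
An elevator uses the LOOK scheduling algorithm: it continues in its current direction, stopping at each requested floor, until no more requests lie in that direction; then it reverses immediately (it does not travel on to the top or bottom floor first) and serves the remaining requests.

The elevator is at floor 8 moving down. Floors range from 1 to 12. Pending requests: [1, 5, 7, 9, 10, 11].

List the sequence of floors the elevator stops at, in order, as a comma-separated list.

Current: 8, moving DOWN
Serve below first (descending): [7, 5, 1]
Then reverse, serve above (ascending): [9, 10, 11]

Answer: 7, 5, 1, 9, 10, 11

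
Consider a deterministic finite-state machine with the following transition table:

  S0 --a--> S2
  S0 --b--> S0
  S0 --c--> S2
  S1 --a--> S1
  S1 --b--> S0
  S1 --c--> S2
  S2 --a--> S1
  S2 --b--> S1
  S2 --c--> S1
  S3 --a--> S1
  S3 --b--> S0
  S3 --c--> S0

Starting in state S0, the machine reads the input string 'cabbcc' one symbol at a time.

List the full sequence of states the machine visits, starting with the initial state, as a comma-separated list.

Start: S0
  read 'c': S0 --c--> S2
  read 'a': S2 --a--> S1
  read 'b': S1 --b--> S0
  read 'b': S0 --b--> S0
  read 'c': S0 --c--> S2
  read 'c': S2 --c--> S1

Answer: S0, S2, S1, S0, S0, S2, S1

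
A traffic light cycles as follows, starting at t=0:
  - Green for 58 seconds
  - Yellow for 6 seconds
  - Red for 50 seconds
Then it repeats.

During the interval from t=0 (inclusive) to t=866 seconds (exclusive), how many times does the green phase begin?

Answer: 8

Derivation:
Cycle = 58+6+50 = 114s
green phase starts at t = k*114 + 0 for k=0,1,2,...
Need k*114+0 < 866 → k < 7.596
k ∈ {0, ..., 7} → 8 starts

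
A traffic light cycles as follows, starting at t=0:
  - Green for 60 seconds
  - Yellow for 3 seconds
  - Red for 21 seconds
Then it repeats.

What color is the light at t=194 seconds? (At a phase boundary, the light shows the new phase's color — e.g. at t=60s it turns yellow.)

Answer: green

Derivation:
Cycle length = 60 + 3 + 21 = 84s
t = 194, phase_t = 194 mod 84 = 26
26 < 60 (green end) → GREEN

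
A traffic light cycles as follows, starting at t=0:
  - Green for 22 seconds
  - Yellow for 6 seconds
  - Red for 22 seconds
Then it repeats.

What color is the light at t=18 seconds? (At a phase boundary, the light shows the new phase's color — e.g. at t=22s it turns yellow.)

Answer: green

Derivation:
Cycle length = 22 + 6 + 22 = 50s
t = 18, phase_t = 18 mod 50 = 18
18 < 22 (green end) → GREEN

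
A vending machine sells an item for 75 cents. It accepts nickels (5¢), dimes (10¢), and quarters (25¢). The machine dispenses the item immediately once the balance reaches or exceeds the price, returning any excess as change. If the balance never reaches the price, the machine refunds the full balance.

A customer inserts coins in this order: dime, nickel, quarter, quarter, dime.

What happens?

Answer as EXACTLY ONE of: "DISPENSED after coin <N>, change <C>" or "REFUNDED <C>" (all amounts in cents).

Price: 75¢
Coin 1 (dime, 10¢): balance = 10¢
Coin 2 (nickel, 5¢): balance = 15¢
Coin 3 (quarter, 25¢): balance = 40¢
Coin 4 (quarter, 25¢): balance = 65¢
Coin 5 (dime, 10¢): balance = 75¢
  → balance >= price → DISPENSE, change = 75 - 75 = 0¢

Answer: DISPENSED after coin 5, change 0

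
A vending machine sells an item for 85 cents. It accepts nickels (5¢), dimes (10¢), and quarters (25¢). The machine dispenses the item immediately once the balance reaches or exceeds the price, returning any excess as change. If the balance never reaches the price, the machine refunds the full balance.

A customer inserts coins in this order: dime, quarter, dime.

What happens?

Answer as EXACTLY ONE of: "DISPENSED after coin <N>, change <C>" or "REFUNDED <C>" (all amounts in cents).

Price: 85¢
Coin 1 (dime, 10¢): balance = 10¢
Coin 2 (quarter, 25¢): balance = 35¢
Coin 3 (dime, 10¢): balance = 45¢
All coins inserted, balance 45¢ < price 85¢ → REFUND 45¢

Answer: REFUNDED 45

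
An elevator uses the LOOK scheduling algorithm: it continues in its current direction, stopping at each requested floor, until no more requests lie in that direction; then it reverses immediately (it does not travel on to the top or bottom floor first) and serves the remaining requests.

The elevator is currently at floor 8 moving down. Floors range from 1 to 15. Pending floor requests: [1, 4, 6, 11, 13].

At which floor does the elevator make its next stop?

Current floor: 8, direction: down
Requests above: [11, 13]
Requests below: [1, 4, 6]
Moving down and requests lie below → nearest below is max([1, 4, 6]) = 6

Answer: 6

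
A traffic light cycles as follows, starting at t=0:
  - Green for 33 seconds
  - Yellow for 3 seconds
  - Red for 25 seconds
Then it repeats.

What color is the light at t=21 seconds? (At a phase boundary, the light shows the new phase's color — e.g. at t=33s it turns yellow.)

Answer: green

Derivation:
Cycle length = 33 + 3 + 25 = 61s
t = 21, phase_t = 21 mod 61 = 21
21 < 33 (green end) → GREEN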